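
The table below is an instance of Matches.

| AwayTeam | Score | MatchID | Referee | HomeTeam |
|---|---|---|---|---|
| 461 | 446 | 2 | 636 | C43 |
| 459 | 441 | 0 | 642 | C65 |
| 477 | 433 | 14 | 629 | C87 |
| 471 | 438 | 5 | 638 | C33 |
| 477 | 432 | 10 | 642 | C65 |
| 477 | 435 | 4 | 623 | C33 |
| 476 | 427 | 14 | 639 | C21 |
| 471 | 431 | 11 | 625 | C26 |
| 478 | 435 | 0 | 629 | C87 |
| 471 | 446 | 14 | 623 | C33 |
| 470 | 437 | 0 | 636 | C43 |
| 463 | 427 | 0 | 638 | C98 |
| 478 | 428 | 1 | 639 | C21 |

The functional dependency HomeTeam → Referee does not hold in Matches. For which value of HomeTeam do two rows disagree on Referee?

C33

HomeTeam=C43: 2 rows → Referee = 636, 636 ✓
HomeTeam=C65: 2 rows → Referee = 642, 642 ✓
HomeTeam=C87: 2 rows → Referee = 629, 629 ✓
HomeTeam=C33: 3 rows → Referee takes values {638, 623} — violation
HomeTeam=C21: 2 rows → Referee = 639, 639 ✓
HomeTeam=C26: 1 row → Referee = 625 ✓
HomeTeam=C98: 1 row → Referee = 638 ✓
The only HomeTeam value with inconsistent Referee is HomeTeam=C33.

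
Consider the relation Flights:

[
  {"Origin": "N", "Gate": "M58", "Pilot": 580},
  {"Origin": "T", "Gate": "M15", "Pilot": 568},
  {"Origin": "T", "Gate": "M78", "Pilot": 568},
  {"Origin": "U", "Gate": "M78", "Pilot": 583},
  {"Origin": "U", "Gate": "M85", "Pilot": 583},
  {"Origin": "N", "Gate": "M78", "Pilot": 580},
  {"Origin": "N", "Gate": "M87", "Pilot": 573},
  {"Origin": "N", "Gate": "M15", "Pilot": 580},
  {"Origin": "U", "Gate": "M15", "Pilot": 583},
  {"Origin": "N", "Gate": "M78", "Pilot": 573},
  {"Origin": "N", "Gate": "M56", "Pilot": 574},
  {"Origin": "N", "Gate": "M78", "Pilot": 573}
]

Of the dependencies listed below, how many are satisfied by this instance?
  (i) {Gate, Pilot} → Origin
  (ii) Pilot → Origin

(i) {Gate, Pilot} → Origin: every LHS value maps to a single RHS value — holds.
(ii) Pilot → Origin: every LHS value maps to a single RHS value — holds.
2 of the 2 dependencies hold.

2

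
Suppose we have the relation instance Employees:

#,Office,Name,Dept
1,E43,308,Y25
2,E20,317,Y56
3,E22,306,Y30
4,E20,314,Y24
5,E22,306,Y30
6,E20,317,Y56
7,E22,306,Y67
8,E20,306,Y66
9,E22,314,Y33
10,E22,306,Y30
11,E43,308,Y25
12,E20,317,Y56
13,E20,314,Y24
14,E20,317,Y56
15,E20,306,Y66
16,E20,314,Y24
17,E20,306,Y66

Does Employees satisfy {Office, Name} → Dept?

(Office=E43, Name=308): rows 1, 11 → Dept = Y25, Y25 ✓
(Office=E20, Name=317): rows 2, 6, 12, 14 → Dept = Y56, Y56, Y56, Y56 ✓
(Office=E22, Name=306): rows 3, 5, 7, 10 → Dept takes values {Y30, Y67} — violation
(Office=E20, Name=314): rows 4, 13, 16 → Dept = Y24, Y24, Y24 ✓
(Office=E20, Name=306): rows 8, 15, 17 → Dept = Y66, Y66, Y66 ✓
(Office=E22, Name=314): row 9 → Dept = Y33 ✓
Two rows agree on {Office, Name} but differ on Dept, so {Office, Name} → Dept does not hold.

No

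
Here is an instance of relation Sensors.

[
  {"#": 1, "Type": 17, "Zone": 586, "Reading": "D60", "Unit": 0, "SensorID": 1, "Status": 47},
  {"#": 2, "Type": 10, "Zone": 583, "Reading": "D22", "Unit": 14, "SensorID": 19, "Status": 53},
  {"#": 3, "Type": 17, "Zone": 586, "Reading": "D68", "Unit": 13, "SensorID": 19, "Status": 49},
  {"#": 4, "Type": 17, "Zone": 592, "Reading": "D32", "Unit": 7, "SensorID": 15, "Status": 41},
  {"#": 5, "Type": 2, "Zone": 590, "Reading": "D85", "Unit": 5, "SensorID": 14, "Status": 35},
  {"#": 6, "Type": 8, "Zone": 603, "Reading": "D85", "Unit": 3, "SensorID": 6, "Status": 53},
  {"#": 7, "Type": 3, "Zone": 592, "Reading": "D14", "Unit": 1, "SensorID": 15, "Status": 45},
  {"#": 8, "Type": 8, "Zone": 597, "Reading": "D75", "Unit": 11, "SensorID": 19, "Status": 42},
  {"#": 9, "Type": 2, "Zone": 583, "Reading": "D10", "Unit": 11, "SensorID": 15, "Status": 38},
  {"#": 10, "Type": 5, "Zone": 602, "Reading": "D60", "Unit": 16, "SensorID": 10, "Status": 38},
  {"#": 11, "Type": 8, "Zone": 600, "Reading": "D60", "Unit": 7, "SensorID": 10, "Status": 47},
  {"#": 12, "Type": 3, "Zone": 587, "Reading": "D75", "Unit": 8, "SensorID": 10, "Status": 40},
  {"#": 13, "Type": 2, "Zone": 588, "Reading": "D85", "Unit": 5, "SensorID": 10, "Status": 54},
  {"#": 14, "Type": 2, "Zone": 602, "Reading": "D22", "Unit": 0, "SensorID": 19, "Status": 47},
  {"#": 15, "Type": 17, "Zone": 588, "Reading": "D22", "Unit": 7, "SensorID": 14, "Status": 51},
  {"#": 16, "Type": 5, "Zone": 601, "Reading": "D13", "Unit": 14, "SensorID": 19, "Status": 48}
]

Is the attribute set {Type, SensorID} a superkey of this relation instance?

Yes

All 16 rows have distinct {Type, SensorID} values, so {Type, SensorID} → (all attributes) holds and {Type, SensorID} is a superkey.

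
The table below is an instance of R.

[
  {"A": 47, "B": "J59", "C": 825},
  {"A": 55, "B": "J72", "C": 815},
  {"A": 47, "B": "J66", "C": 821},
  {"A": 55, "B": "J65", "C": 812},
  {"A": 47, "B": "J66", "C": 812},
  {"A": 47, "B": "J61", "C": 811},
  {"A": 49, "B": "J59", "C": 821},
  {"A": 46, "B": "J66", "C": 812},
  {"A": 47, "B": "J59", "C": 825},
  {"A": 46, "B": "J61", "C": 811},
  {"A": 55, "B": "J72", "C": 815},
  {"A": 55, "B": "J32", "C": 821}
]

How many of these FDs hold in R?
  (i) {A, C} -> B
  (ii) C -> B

1

(i) {A, C} -> B: every LHS value maps to a single RHS value — holds.
(ii) C -> B: C=821: 3 rows → B takes values {J66, J59, J32} — violation; C=812: 3 rows → B takes values {J65, J66} — violation — fails.
1 of the 2 dependencies holds.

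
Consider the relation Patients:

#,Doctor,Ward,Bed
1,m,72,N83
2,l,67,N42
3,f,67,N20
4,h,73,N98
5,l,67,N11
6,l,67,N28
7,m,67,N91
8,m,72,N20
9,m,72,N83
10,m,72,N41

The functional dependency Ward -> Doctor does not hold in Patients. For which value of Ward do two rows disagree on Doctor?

67

Ward=72: rows 1, 8, 9, 10 → Doctor = m, m, m, m ✓
Ward=67: rows 2, 3, 5, 6, 7 → Doctor takes values {l, f, m} — violation
Ward=73: row 4 → Doctor = h ✓
The only Ward value with inconsistent Doctor is Ward=67.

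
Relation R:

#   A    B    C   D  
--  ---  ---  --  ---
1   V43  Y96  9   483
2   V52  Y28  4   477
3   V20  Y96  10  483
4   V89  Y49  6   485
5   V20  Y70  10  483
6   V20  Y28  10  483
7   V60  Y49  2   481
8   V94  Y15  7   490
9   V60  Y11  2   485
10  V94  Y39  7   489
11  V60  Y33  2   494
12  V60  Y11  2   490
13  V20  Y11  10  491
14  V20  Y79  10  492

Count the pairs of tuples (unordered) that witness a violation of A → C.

A=V20: all 5 rows agree on C — 0 pairs.
A=V60: all 4 rows agree on C — 0 pairs.
A=V94: all 2 rows agree on C — 0 pairs.

0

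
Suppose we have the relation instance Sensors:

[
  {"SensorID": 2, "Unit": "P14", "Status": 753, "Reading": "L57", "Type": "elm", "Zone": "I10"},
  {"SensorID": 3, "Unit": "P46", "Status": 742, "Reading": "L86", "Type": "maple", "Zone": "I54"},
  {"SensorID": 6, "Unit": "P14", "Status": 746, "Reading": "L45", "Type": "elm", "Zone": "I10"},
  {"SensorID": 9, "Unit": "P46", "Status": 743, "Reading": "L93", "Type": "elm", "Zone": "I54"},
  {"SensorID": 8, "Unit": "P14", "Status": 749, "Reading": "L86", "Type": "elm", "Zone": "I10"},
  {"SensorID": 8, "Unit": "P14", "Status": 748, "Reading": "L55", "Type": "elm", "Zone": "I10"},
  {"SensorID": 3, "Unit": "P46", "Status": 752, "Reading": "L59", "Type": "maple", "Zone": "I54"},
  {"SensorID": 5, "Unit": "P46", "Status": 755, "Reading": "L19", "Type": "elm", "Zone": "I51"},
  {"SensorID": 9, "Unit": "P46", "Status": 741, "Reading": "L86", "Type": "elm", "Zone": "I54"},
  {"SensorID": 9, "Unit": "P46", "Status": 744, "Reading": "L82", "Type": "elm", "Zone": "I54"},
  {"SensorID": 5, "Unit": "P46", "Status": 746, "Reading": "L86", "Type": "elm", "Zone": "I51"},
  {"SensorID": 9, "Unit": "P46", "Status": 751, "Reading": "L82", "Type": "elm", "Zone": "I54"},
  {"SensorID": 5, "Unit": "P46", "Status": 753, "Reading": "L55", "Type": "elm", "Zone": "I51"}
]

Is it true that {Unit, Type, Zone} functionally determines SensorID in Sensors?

No

(Unit=P14, Type=elm, Zone=I10): 4 rows → SensorID takes values {2, 6, 8} — violation
(Unit=P46, Type=maple, Zone=I54): 2 rows → SensorID = 3, 3 ✓
(Unit=P46, Type=elm, Zone=I54): 4 rows → SensorID = 9, 9, 9, 9 ✓
(Unit=P46, Type=elm, Zone=I51): 3 rows → SensorID = 5, 5, 5 ✓
Two rows agree on {Unit, Type, Zone} but differ on SensorID, so {Unit, Type, Zone} → SensorID does not hold.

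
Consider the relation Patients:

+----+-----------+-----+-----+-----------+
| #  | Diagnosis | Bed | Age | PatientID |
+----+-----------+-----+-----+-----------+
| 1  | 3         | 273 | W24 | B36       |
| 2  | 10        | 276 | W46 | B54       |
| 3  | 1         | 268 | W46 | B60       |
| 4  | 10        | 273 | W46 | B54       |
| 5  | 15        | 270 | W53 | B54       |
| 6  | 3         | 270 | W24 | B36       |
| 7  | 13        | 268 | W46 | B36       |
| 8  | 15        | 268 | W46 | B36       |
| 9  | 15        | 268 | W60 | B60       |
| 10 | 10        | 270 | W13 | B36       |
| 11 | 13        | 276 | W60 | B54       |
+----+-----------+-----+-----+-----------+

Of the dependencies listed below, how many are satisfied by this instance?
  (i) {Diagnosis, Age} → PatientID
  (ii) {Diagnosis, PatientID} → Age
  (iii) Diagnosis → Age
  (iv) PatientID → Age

(i) {Diagnosis, Age} → PatientID: every LHS value maps to a single RHS value — holds.
(ii) {Diagnosis, PatientID} → Age: every LHS value maps to a single RHS value — holds.
(iii) Diagnosis → Age: Diagnosis=10: rows 2, 4, 10 → Age takes values {W46, W13} — violation; Diagnosis=15: rows 5, 8, 9 → Age takes values {W53, W46, W60} — violation; Diagnosis=13: rows 7, 11 → Age takes values {W46, W60} — violation — fails.
(iv) PatientID → Age: PatientID=B36: rows 1, 6, 7, 8, 10 → Age takes values {W24, W46, W13} — violation; PatientID=B54: rows 2, 4, 5, 11 → Age takes values {W46, W53, W60} — violation; PatientID=B60: rows 3, 9 → Age takes values {W46, W60} — violation — fails.
2 of the 4 dependencies hold.

2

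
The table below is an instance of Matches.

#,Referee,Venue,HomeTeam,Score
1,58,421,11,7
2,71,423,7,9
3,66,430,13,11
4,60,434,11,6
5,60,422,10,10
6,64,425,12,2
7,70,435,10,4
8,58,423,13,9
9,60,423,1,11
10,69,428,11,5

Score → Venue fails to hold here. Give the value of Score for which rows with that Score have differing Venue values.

11

Score=7: row 1 → Venue = 421 ✓
Score=9: rows 2, 8 → Venue = 423, 423 ✓
Score=11: rows 3, 9 → Venue takes values {430, 423} — violation
Score=6: row 4 → Venue = 434 ✓
Score=10: row 5 → Venue = 422 ✓
Score=2: row 6 → Venue = 425 ✓
Score=4: row 7 → Venue = 435 ✓
Score=5: row 10 → Venue = 428 ✓
The only Score value with inconsistent Venue is Score=11.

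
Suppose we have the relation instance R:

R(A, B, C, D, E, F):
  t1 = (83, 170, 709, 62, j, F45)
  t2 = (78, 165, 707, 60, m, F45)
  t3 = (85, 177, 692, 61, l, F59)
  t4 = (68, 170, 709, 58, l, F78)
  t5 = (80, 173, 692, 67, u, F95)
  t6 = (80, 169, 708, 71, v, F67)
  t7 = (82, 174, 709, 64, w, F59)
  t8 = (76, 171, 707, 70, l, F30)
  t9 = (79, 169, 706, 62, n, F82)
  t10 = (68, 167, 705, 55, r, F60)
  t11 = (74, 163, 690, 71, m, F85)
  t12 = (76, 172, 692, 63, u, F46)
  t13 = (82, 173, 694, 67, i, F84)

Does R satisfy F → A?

F=F45: rows 1, 2 → A takes values {83, 78} — violation
F=F59: rows 3, 7 → A takes values {85, 82} — violation
F=F78: row 4 → A = 68 ✓
F=F95: row 5 → A = 80 ✓
F=F67: row 6 → A = 80 ✓
F=F30: row 8 → A = 76 ✓
F=F82: row 9 → A = 79 ✓
F=F60: row 10 → A = 68 ✓
F=F85: row 11 → A = 74 ✓
F=F46: row 12 → A = 76 ✓
F=F84: row 13 → A = 82 ✓
Two rows agree on F but differ on A, so F → A does not hold.

No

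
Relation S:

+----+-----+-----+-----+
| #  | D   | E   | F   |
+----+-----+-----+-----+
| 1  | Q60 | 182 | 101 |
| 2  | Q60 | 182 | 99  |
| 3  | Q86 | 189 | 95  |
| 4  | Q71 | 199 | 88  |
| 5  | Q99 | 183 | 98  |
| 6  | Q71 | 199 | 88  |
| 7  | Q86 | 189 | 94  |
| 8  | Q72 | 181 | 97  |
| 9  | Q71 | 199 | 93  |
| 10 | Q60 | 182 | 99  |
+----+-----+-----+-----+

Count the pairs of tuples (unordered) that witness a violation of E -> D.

E=182: all 3 rows agree on D — 0 pairs.
E=189: all 2 rows agree on D — 0 pairs.
E=199: all 3 rows agree on D — 0 pairs.

0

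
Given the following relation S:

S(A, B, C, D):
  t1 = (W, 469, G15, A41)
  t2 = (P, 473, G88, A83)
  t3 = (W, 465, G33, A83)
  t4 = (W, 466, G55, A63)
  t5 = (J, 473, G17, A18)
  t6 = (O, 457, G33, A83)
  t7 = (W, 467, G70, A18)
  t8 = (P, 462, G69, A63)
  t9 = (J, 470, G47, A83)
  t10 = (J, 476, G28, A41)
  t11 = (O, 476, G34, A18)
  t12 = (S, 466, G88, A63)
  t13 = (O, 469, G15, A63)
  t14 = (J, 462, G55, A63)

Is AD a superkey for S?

Yes

All 14 rows have distinct AD values, so AD → (all attributes) holds and AD is a superkey.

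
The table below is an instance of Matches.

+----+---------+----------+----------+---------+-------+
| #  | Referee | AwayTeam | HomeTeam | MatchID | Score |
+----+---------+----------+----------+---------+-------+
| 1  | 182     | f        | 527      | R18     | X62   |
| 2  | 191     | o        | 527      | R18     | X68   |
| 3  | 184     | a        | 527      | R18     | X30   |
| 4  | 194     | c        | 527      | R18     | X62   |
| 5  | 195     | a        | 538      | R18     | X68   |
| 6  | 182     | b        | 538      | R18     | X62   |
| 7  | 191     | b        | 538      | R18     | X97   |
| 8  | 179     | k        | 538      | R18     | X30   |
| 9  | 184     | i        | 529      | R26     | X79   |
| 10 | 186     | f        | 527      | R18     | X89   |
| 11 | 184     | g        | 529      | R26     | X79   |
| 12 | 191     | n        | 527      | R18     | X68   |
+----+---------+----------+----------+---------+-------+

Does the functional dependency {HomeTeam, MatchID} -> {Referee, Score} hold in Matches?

No

(HomeTeam=527, MatchID=R18): rows 1, 2, 3, 4, 10, 12 → {Referee,Score} takes values {(182, X62), (191, X68), (184, X30), (194, X62), (186, X89)} — violation
(HomeTeam=538, MatchID=R18): rows 5, 6, 7, 8 → {Referee,Score} takes values {(195, X68), (182, X62), (191, X97), (179, X30)} — violation
(HomeTeam=529, MatchID=R26): rows 9, 11 → {Referee,Score} = (184, X79), (184, X79) ✓
Two rows agree on {HomeTeam, MatchID} but differ on {Referee, Score}, so {HomeTeam, MatchID} -> {Referee, Score} does not hold.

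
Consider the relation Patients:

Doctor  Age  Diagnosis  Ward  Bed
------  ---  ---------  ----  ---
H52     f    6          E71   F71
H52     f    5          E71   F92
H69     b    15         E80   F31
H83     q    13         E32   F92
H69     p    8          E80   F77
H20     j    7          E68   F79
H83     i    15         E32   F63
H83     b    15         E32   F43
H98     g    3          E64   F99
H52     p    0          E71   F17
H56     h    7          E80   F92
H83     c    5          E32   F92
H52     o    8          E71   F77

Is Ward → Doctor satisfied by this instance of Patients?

Ward=E71: 4 rows → Doctor = H52, H52, H52, H52 ✓
Ward=E80: 3 rows → Doctor takes values {H69, H56} — violation
Ward=E32: 4 rows → Doctor = H83, H83, H83, H83 ✓
Ward=E68: 1 row → Doctor = H20 ✓
Ward=E64: 1 row → Doctor = H98 ✓
Two rows agree on Ward but differ on Doctor, so Ward → Doctor does not hold.

No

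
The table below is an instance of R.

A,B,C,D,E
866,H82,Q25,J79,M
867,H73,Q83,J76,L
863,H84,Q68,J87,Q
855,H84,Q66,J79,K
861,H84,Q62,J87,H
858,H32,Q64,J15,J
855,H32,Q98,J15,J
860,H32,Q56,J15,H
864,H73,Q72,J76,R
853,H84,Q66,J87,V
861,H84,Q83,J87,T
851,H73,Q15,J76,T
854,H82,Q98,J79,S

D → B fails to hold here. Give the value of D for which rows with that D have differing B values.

D=J79: 3 rows → B takes values {H82, H84} — violation
D=J76: 3 rows → B = H73, H73, H73 ✓
D=J87: 4 rows → B = H84, H84, H84, H84 ✓
D=J15: 3 rows → B = H32, H32, H32 ✓
The only D value with inconsistent B is D=J79.

J79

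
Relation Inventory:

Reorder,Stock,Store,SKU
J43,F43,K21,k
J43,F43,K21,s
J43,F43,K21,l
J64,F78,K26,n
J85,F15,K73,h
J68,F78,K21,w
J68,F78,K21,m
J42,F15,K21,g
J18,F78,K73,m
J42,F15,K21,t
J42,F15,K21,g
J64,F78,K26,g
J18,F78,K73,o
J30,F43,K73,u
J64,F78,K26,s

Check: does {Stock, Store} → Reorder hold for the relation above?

(Stock=F43, Store=K21): 3 rows → Reorder = J43, J43, J43 ✓
(Stock=F78, Store=K26): 3 rows → Reorder = J64, J64, J64 ✓
(Stock=F15, Store=K73): 1 row → Reorder = J85 ✓
(Stock=F78, Store=K21): 2 rows → Reorder = J68, J68 ✓
(Stock=F15, Store=K21): 3 rows → Reorder = J42, J42, J42 ✓
(Stock=F78, Store=K73): 2 rows → Reorder = J18, J18 ✓
(Stock=F43, Store=K73): 1 row → Reorder = J30 ✓
Every {Stock, Store} value is associated with a single Reorder value, so {Stock, Store} → Reorder holds.

Yes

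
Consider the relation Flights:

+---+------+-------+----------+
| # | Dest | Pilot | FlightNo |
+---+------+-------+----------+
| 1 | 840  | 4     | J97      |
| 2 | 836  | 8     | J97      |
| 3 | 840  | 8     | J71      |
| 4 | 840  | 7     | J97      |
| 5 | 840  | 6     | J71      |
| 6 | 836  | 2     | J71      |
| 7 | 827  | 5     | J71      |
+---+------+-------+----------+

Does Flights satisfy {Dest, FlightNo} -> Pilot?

(Dest=840, FlightNo=J97): rows 1, 4 → Pilot takes values {4, 7} — violation
(Dest=836, FlightNo=J97): row 2 → Pilot = 8 ✓
(Dest=840, FlightNo=J71): rows 3, 5 → Pilot takes values {8, 6} — violation
(Dest=836, FlightNo=J71): row 6 → Pilot = 2 ✓
(Dest=827, FlightNo=J71): row 7 → Pilot = 5 ✓
Two rows agree on {Dest, FlightNo} but differ on Pilot, so {Dest, FlightNo} -> Pilot does not hold.

No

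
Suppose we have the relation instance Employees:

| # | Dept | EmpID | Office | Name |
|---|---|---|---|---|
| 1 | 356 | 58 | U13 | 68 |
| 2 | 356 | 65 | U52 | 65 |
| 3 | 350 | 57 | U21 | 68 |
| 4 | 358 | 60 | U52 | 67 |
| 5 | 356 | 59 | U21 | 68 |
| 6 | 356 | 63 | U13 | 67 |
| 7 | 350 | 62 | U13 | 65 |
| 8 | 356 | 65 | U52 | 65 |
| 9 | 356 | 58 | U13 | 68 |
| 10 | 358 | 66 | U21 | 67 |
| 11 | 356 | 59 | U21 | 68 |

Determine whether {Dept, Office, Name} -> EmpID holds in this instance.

(Dept=356, Office=U13, Name=68): rows 1, 9 → EmpID = 58, 58 ✓
(Dept=356, Office=U52, Name=65): rows 2, 8 → EmpID = 65, 65 ✓
(Dept=350, Office=U21, Name=68): row 3 → EmpID = 57 ✓
(Dept=358, Office=U52, Name=67): row 4 → EmpID = 60 ✓
(Dept=356, Office=U21, Name=68): rows 5, 11 → EmpID = 59, 59 ✓
(Dept=356, Office=U13, Name=67): row 6 → EmpID = 63 ✓
(Dept=350, Office=U13, Name=65): row 7 → EmpID = 62 ✓
(Dept=358, Office=U21, Name=67): row 10 → EmpID = 66 ✓
Every {Dept, Office, Name} value is associated with a single EmpID value, so {Dept, Office, Name} -> EmpID holds.

Yes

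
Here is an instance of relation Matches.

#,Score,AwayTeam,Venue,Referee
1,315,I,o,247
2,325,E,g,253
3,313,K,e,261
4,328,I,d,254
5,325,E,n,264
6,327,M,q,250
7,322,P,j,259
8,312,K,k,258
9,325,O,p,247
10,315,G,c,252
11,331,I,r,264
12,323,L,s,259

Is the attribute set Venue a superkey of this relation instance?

All 12 rows have distinct Venue values, so Venue → (all attributes) holds and Venue is a superkey.

Yes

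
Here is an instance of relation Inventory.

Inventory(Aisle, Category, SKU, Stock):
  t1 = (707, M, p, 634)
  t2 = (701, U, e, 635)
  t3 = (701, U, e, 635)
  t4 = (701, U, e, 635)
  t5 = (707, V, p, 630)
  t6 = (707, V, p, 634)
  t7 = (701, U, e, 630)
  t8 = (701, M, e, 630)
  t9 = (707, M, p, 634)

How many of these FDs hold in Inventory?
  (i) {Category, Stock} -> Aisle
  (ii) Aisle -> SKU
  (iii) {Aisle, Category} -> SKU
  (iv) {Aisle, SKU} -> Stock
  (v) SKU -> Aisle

4

(i) {Category, Stock} -> Aisle: every LHS value maps to a single RHS value — holds.
(ii) Aisle -> SKU: every LHS value maps to a single RHS value — holds.
(iii) {Aisle, Category} -> SKU: every LHS value maps to a single RHS value — holds.
(iv) {Aisle, SKU} -> Stock: (Aisle=707, SKU=p): rows 1, 5, 6, 9 → Stock takes values {634, 630} — violation; (Aisle=701, SKU=e): rows 2, 3, 4, 7, 8 → Stock takes values {635, 630} — violation — fails.
(v) SKU -> Aisle: every LHS value maps to a single RHS value — holds.
4 of the 5 dependencies hold.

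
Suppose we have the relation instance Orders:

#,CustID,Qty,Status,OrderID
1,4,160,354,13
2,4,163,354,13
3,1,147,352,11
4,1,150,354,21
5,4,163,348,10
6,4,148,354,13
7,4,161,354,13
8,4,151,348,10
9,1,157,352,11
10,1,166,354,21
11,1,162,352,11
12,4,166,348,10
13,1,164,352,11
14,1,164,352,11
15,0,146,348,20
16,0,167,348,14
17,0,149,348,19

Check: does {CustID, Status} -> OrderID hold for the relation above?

No

(CustID=4, Status=354): rows 1, 2, 6, 7 → OrderID = 13, 13, 13, 13 ✓
(CustID=1, Status=352): rows 3, 9, 11, 13, 14 → OrderID = 11, 11, 11, 11, 11 ✓
(CustID=1, Status=354): rows 4, 10 → OrderID = 21, 21 ✓
(CustID=4, Status=348): rows 5, 8, 12 → OrderID = 10, 10, 10 ✓
(CustID=0, Status=348): rows 15, 16, 17 → OrderID takes values {20, 14, 19} — violation
Two rows agree on {CustID, Status} but differ on OrderID, so {CustID, Status} -> OrderID does not hold.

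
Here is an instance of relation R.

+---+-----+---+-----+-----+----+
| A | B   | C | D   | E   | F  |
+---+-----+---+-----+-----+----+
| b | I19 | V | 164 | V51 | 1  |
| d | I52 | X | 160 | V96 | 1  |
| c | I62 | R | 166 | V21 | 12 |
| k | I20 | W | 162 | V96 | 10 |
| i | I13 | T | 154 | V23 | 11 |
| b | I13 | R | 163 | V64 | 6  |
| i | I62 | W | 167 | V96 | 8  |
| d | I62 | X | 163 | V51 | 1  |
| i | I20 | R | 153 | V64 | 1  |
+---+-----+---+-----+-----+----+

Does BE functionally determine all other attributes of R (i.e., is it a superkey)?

All 9 rows have distinct BE values, so BE → (all attributes) holds and BE is a superkey.

Yes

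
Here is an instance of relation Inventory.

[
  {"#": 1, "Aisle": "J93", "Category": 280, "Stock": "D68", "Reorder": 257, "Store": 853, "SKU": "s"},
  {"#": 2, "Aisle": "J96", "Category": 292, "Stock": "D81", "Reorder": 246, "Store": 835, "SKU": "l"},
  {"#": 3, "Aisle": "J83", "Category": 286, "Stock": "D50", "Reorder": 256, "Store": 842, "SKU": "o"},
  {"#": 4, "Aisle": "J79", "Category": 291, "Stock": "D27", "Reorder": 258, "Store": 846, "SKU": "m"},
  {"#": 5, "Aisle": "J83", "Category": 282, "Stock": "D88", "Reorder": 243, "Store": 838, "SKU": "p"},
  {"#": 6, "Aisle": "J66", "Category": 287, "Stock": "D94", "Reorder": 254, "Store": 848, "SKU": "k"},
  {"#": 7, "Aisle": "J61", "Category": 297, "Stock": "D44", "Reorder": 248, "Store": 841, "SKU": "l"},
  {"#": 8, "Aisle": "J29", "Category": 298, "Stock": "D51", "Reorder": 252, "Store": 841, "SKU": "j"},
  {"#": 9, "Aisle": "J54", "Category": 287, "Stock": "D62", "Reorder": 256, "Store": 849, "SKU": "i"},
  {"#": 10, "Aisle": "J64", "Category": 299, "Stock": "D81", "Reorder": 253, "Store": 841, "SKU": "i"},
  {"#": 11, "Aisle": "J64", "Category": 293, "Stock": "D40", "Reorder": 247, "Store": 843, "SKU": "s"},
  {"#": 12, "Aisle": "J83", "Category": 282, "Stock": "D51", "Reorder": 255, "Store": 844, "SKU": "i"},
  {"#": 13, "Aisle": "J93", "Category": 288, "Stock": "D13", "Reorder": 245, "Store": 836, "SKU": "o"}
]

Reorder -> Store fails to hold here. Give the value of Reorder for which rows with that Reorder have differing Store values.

256

Reorder=257: row 1 → Store = 853 ✓
Reorder=246: row 2 → Store = 835 ✓
Reorder=256: rows 3, 9 → Store takes values {842, 849} — violation
Reorder=258: row 4 → Store = 846 ✓
Reorder=243: row 5 → Store = 838 ✓
Reorder=254: row 6 → Store = 848 ✓
Reorder=248: row 7 → Store = 841 ✓
Reorder=252: row 8 → Store = 841 ✓
Reorder=253: row 10 → Store = 841 ✓
Reorder=247: row 11 → Store = 843 ✓
Reorder=255: row 12 → Store = 844 ✓
Reorder=245: row 13 → Store = 836 ✓
The only Reorder value with inconsistent Store is Reorder=256.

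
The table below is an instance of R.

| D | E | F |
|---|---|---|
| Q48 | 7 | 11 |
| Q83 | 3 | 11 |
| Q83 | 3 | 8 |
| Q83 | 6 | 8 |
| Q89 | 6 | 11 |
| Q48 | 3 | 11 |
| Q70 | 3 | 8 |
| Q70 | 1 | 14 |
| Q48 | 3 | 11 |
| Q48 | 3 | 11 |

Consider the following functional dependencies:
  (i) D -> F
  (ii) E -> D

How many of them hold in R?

(i) D -> F: D=Q83: 3 rows → F takes values {11, 8} — violation; D=Q70: 2 rows → F takes values {8, 14} — violation — fails.
(ii) E -> D: E=3: 6 rows → D takes values {Q83, Q48, Q70} — violation; E=6: 2 rows → D takes values {Q83, Q89} — violation — fails.
None of the 2 dependencies hold.

0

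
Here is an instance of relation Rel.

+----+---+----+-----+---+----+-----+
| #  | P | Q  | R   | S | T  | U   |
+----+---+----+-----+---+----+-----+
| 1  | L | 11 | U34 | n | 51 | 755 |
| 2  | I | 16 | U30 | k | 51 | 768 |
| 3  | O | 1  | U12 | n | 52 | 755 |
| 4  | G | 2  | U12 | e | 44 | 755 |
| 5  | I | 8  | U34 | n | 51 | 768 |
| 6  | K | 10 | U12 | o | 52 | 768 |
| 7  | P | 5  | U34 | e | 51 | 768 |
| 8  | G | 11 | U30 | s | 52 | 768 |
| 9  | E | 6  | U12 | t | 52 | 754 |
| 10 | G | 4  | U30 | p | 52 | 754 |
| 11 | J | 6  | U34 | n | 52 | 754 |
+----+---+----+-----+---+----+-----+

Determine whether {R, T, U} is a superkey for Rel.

No

Rows 5 and 7 have the same {R, T, U} value (R=U34, T=51, U=768) but are distinct tuples, so {R, T, U} does not determine every attribute — not a superkey.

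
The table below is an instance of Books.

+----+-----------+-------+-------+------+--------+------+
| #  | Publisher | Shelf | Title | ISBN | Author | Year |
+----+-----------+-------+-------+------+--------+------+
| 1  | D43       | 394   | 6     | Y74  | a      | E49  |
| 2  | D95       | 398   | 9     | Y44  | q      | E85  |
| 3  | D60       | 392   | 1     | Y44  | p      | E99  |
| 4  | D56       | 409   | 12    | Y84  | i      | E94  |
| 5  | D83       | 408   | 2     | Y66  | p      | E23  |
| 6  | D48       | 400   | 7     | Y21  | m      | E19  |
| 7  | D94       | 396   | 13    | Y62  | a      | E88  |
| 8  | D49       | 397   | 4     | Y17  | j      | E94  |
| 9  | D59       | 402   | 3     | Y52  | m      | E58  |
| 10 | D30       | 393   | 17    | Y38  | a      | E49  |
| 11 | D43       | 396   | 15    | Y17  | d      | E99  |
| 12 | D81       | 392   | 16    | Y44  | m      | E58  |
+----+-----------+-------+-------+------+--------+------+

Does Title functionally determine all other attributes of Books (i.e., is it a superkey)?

All 12 rows have distinct Title values, so Title → (all attributes) holds and Title is a superkey.

Yes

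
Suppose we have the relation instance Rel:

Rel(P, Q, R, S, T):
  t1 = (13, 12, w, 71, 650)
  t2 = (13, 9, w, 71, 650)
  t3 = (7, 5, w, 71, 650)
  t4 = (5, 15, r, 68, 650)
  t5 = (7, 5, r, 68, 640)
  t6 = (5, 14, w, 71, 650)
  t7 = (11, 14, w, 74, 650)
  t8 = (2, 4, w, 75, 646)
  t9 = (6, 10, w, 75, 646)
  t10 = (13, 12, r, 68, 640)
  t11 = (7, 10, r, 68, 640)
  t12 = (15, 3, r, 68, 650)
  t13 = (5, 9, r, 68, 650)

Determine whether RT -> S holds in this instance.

(R=w, T=650): rows 1, 2, 3, 6, 7 → S takes values {71, 74} — violation
(R=r, T=650): rows 4, 12, 13 → S = 68, 68, 68 ✓
(R=r, T=640): rows 5, 10, 11 → S = 68, 68, 68 ✓
(R=w, T=646): rows 8, 9 → S = 75, 75 ✓
Two rows agree on RT but differ on S, so RT -> S does not hold.

No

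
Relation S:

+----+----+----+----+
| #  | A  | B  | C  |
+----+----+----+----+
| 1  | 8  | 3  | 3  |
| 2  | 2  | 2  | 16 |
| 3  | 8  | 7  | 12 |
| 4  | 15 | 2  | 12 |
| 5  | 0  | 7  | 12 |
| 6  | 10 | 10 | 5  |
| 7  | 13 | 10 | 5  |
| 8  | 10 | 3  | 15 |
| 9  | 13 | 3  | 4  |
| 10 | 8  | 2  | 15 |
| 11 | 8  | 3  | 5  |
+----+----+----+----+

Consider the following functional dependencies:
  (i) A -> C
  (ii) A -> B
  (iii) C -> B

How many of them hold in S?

(i) A -> C: A=8: rows 1, 3, 10, 11 → C takes values {3, 12, 15, 5} — violation; A=10: rows 6, 8 → C takes values {5, 15} — violation; A=13: rows 7, 9 → C takes values {5, 4} — violation — fails.
(ii) A -> B: A=8: rows 1, 3, 10, 11 → B takes values {3, 7, 2} — violation; A=10: rows 6, 8 → B takes values {10, 3} — violation; A=13: rows 7, 9 → B takes values {10, 3} — violation — fails.
(iii) C -> B: C=12: rows 3, 4, 5 → B takes values {7, 2} — violation; C=5: rows 6, 7, 11 → B takes values {10, 3} — violation; C=15: rows 8, 10 → B takes values {3, 2} — violation — fails.
None of the 3 dependencies hold.

0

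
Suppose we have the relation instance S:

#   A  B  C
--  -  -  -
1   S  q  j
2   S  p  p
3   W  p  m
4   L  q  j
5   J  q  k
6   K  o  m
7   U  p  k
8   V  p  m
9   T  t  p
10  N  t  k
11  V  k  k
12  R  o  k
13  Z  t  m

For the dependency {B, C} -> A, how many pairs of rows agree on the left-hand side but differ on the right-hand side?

(B=q, C=j): violating pairs (1,4) — 1 pair.
(B=p, C=m): violating pairs (3,8) — 1 pair.

2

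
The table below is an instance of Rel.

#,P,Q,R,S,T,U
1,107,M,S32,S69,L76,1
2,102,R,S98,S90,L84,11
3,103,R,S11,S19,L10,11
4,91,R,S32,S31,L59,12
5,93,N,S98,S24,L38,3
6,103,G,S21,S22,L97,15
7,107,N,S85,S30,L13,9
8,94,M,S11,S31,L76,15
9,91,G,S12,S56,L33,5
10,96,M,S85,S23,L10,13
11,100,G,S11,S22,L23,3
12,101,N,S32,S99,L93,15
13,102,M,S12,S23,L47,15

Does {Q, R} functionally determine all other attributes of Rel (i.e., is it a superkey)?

All 13 rows have distinct {Q, R} values, so {Q, R} → (all attributes) holds and {Q, R} is a superkey.

Yes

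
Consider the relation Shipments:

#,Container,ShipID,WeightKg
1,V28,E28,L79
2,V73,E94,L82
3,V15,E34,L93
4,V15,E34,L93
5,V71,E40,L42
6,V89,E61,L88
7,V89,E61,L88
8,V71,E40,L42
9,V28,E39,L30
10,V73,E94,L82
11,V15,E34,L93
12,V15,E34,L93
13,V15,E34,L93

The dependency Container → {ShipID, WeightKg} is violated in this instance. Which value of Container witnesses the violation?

V28

Container=V28: rows 1, 9 → {ShipID,WeightKg} takes values {(E28, L79), (E39, L30)} — violation
Container=V73: rows 2, 10 → {ShipID,WeightKg} = (E94, L82), (E94, L82) ✓
Container=V15: rows 3, 4, 11, 12, 13 → {ShipID,WeightKg} = (E34, L93), (E34, L93), (E34, L93), (E34, L93), (E34, L93) ✓
Container=V71: rows 5, 8 → {ShipID,WeightKg} = (E40, L42), (E40, L42) ✓
Container=V89: rows 6, 7 → {ShipID,WeightKg} = (E61, L88), (E61, L88) ✓
The only Container value with inconsistent RHS is Container=V28.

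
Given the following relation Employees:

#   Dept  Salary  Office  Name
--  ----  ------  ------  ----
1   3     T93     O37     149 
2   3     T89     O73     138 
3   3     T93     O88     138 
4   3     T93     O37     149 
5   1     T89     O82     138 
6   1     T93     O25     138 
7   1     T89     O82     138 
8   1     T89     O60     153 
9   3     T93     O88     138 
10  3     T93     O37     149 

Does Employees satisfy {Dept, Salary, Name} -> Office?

(Dept=3, Salary=T93, Name=149): rows 1, 4, 10 → Office = O37, O37, O37 ✓
(Dept=3, Salary=T89, Name=138): row 2 → Office = O73 ✓
(Dept=3, Salary=T93, Name=138): rows 3, 9 → Office = O88, O88 ✓
(Dept=1, Salary=T89, Name=138): rows 5, 7 → Office = O82, O82 ✓
(Dept=1, Salary=T93, Name=138): row 6 → Office = O25 ✓
(Dept=1, Salary=T89, Name=153): row 8 → Office = O60 ✓
Every {Dept, Salary, Name} value is associated with a single Office value, so {Dept, Salary, Name} -> Office holds.

Yes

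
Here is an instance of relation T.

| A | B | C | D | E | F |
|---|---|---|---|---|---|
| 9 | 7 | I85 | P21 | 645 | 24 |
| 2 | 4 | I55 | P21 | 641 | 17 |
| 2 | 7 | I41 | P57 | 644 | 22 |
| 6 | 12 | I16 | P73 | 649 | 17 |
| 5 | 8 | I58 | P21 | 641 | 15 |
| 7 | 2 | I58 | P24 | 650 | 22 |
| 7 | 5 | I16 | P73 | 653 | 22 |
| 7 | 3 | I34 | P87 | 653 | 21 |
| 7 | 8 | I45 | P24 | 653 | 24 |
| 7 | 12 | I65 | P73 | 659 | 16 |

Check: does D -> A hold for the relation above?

D=P21: 3 rows → A takes values {9, 2, 5} — violation
D=P57: 1 row → A = 2 ✓
D=P73: 3 rows → A takes values {6, 7} — violation
D=P24: 2 rows → A = 7, 7 ✓
D=P87: 1 row → A = 7 ✓
Two rows agree on D but differ on A, so D -> A does not hold.

No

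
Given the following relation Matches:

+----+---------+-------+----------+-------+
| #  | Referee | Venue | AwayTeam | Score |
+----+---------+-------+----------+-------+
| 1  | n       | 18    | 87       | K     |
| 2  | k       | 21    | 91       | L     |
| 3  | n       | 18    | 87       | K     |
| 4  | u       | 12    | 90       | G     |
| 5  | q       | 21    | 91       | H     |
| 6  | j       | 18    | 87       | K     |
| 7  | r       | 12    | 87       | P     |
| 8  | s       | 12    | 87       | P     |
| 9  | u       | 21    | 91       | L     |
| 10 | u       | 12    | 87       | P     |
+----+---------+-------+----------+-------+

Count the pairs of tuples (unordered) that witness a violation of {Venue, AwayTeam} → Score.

2

(Venue=18, AwayTeam=87): all 3 rows agree on Score — 0 pairs.
(Venue=21, AwayTeam=91): violating pairs (2,5), (5,9) — 2 pairs.
(Venue=12, AwayTeam=87): all 3 rows agree on Score — 0 pairs.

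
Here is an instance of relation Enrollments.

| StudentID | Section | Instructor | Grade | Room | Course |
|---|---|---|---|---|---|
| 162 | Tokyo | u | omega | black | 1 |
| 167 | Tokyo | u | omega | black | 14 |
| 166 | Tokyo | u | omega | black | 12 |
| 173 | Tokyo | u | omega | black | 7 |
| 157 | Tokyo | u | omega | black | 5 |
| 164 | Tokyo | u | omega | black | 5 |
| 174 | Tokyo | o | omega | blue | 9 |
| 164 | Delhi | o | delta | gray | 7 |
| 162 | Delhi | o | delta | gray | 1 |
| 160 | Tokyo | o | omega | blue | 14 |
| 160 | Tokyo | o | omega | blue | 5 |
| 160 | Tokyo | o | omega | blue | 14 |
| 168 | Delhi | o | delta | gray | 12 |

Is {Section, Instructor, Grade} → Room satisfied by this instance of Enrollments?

(Section=Tokyo, Instructor=u, Grade=omega): 6 rows → Room = black, black, black, black, black, black ✓
(Section=Tokyo, Instructor=o, Grade=omega): 4 rows → Room = blue, blue, blue, blue ✓
(Section=Delhi, Instructor=o, Grade=delta): 3 rows → Room = gray, gray, gray ✓
Every {Section, Instructor, Grade} value is associated with a single Room value, so {Section, Instructor, Grade} → Room holds.

Yes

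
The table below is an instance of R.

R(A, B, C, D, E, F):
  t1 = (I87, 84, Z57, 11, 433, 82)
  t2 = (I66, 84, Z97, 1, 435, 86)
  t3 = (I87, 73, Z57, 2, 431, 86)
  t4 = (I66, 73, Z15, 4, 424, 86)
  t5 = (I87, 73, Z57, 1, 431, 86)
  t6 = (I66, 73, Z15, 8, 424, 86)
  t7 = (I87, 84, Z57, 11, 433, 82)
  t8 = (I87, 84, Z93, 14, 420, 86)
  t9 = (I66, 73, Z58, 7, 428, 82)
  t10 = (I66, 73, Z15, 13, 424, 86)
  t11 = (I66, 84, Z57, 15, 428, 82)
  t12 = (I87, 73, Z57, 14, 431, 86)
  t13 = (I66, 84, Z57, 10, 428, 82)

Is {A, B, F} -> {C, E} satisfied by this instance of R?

Yes

(A=I87, B=84, F=82): rows 1, 7 → {C,E} = (Z57, 433), (Z57, 433) ✓
(A=I66, B=84, F=86): row 2 → {C,E} = (Z97, 435) ✓
(A=I87, B=73, F=86): rows 3, 5, 12 → {C,E} = (Z57, 431), (Z57, 431), (Z57, 431) ✓
(A=I66, B=73, F=86): rows 4, 6, 10 → {C,E} = (Z15, 424), (Z15, 424), (Z15, 424) ✓
(A=I87, B=84, F=86): row 8 → {C,E} = (Z93, 420) ✓
(A=I66, B=73, F=82): row 9 → {C,E} = (Z58, 428) ✓
(A=I66, B=84, F=82): rows 11, 13 → {C,E} = (Z57, 428), (Z57, 428) ✓
Every {A, B, F} value is associated with a single {C, E} value, so {A, B, F} -> {C, E} holds.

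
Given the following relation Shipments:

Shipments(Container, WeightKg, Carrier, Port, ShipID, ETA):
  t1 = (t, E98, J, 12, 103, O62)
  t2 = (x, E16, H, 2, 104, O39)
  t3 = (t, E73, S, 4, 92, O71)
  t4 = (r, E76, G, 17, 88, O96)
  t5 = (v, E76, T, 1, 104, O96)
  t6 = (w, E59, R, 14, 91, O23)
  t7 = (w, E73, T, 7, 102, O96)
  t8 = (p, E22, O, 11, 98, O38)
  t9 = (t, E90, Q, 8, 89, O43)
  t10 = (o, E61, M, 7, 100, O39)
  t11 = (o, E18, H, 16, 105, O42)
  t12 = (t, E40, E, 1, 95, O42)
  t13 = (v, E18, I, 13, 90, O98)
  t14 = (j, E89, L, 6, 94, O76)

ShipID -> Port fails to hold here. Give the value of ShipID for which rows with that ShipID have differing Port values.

ShipID=103: row 1 → Port = 12 ✓
ShipID=104: rows 2, 5 → Port takes values {2, 1} — violation
ShipID=92: row 3 → Port = 4 ✓
ShipID=88: row 4 → Port = 17 ✓
ShipID=91: row 6 → Port = 14 ✓
ShipID=102: row 7 → Port = 7 ✓
ShipID=98: row 8 → Port = 11 ✓
ShipID=89: row 9 → Port = 8 ✓
ShipID=100: row 10 → Port = 7 ✓
ShipID=105: row 11 → Port = 16 ✓
ShipID=95: row 12 → Port = 1 ✓
ShipID=90: row 13 → Port = 13 ✓
ShipID=94: row 14 → Port = 6 ✓
The only ShipID value with inconsistent Port is ShipID=104.

104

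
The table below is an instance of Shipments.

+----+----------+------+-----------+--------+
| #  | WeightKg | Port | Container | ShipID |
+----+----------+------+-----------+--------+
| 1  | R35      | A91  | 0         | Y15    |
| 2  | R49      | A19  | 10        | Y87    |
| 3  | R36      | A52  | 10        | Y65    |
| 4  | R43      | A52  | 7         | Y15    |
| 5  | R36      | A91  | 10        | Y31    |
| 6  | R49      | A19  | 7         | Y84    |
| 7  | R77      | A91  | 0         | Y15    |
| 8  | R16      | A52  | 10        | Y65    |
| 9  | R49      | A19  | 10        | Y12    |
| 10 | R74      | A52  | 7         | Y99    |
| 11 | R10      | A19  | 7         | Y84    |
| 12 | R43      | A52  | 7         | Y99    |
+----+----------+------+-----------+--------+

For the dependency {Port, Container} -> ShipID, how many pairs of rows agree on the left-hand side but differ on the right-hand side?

(Port=A91, Container=0): all 2 rows agree on ShipID — 0 pairs.
(Port=A19, Container=10): violating pairs (2,9) — 1 pair.
(Port=A52, Container=10): all 2 rows agree on ShipID — 0 pairs.
(Port=A52, Container=7): violating pairs (4,10), (4,12) — 2 pairs.
(Port=A19, Container=7): all 2 rows agree on ShipID — 0 pairs.

3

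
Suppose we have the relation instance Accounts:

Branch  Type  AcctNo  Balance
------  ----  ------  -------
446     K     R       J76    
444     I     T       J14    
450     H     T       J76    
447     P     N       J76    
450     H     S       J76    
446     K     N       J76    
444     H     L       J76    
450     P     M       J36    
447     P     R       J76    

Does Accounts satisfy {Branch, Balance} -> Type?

(Branch=446, Balance=J76): 2 rows → Type = K, K ✓
(Branch=444, Balance=J14): 1 row → Type = I ✓
(Branch=450, Balance=J76): 2 rows → Type = H, H ✓
(Branch=447, Balance=J76): 2 rows → Type = P, P ✓
(Branch=444, Balance=J76): 1 row → Type = H ✓
(Branch=450, Balance=J36): 1 row → Type = P ✓
Every {Branch, Balance} value is associated with a single Type value, so {Branch, Balance} -> Type holds.

Yes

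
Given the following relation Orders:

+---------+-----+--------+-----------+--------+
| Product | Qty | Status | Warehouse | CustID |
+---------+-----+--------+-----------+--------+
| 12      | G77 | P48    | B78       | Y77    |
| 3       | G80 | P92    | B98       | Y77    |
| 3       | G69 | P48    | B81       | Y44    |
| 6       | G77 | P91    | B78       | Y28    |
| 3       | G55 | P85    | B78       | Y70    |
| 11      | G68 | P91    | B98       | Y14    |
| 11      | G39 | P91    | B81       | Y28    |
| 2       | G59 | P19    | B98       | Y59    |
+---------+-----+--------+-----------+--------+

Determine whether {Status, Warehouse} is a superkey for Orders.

Yes

All 8 rows have distinct {Status, Warehouse} values, so {Status, Warehouse} → (all attributes) holds and {Status, Warehouse} is a superkey.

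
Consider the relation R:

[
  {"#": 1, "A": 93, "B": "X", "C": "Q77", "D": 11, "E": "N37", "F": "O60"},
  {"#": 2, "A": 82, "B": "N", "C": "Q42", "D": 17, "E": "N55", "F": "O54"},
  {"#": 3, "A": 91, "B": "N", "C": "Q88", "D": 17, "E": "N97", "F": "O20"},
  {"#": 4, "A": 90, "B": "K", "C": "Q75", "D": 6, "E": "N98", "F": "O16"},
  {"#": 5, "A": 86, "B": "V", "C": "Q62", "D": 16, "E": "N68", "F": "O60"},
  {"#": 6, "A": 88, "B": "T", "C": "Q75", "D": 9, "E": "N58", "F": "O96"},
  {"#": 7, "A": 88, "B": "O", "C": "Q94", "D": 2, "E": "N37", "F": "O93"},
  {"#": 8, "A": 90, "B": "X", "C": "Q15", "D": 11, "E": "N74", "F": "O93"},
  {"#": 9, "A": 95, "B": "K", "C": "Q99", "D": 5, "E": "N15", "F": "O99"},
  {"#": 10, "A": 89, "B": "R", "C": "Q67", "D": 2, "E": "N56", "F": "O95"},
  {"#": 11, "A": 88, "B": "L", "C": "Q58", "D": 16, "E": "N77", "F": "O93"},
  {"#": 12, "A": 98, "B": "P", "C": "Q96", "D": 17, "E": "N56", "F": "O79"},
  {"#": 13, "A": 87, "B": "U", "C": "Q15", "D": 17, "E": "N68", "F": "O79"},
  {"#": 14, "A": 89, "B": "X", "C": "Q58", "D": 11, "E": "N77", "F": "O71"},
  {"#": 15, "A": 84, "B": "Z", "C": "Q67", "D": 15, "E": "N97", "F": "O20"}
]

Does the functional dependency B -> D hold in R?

No

B=X: rows 1, 8, 14 → D = 11, 11, 11 ✓
B=N: rows 2, 3 → D = 17, 17 ✓
B=K: rows 4, 9 → D takes values {6, 5} — violation
B=V: row 5 → D = 16 ✓
B=T: row 6 → D = 9 ✓
B=O: row 7 → D = 2 ✓
B=R: row 10 → D = 2 ✓
B=L: row 11 → D = 16 ✓
B=P: row 12 → D = 17 ✓
B=U: row 13 → D = 17 ✓
B=Z: row 15 → D = 15 ✓
Two rows agree on B but differ on D, so B -> D does not hold.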